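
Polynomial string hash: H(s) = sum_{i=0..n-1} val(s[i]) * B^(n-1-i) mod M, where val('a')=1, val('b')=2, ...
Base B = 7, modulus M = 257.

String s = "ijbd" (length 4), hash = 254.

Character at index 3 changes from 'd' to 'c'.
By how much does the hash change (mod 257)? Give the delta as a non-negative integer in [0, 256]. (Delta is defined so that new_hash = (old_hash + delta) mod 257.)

Delta formula: (val(new) - val(old)) * B^(n-1-k) mod M
  val('c') - val('d') = 3 - 4 = -1
  B^(n-1-k) = 7^0 mod 257 = 1
  Delta = -1 * 1 mod 257 = 256

Answer: 256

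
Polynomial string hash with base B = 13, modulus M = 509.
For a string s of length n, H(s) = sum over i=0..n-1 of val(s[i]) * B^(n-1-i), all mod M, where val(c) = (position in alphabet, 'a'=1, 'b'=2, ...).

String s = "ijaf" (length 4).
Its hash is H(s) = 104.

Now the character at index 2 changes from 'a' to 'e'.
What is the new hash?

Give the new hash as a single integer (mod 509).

Answer: 156

Derivation:
val('a') = 1, val('e') = 5
Position k = 2, exponent = n-1-k = 1
B^1 mod M = 13^1 mod 509 = 13
Delta = (5 - 1) * 13 mod 509 = 52
New hash = (104 + 52) mod 509 = 156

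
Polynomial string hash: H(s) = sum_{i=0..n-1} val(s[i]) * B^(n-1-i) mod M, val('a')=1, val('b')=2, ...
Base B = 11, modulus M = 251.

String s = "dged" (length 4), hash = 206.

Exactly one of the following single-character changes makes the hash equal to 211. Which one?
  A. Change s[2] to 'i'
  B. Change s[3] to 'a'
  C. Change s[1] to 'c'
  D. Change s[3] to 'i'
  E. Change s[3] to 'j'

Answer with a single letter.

Option A: s[2]='e'->'i', delta=(9-5)*11^1 mod 251 = 44, hash=206+44 mod 251 = 250
Option B: s[3]='d'->'a', delta=(1-4)*11^0 mod 251 = 248, hash=206+248 mod 251 = 203
Option C: s[1]='g'->'c', delta=(3-7)*11^2 mod 251 = 18, hash=206+18 mod 251 = 224
Option D: s[3]='d'->'i', delta=(9-4)*11^0 mod 251 = 5, hash=206+5 mod 251 = 211 <-- target
Option E: s[3]='d'->'j', delta=(10-4)*11^0 mod 251 = 6, hash=206+6 mod 251 = 212

Answer: D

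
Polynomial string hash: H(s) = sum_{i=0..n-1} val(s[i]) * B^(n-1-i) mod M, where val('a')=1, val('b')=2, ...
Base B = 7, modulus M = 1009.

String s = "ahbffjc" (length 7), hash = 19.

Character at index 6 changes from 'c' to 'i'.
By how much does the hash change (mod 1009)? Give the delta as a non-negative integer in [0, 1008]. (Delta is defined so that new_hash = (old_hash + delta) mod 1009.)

Answer: 6

Derivation:
Delta formula: (val(new) - val(old)) * B^(n-1-k) mod M
  val('i') - val('c') = 9 - 3 = 6
  B^(n-1-k) = 7^0 mod 1009 = 1
  Delta = 6 * 1 mod 1009 = 6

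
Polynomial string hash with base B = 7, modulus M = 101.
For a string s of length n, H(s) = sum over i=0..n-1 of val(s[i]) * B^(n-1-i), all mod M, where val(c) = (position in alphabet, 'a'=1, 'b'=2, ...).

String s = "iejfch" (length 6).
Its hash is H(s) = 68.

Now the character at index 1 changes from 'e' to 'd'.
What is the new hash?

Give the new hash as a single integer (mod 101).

val('e') = 5, val('d') = 4
Position k = 1, exponent = n-1-k = 4
B^4 mod M = 7^4 mod 101 = 78
Delta = (4 - 5) * 78 mod 101 = 23
New hash = (68 + 23) mod 101 = 91

Answer: 91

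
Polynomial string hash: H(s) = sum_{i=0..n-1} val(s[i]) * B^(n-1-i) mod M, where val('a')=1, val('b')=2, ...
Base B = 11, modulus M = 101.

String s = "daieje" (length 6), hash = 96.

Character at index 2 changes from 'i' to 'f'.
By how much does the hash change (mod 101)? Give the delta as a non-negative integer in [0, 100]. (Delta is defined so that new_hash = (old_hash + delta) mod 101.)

Delta formula: (val(new) - val(old)) * B^(n-1-k) mod M
  val('f') - val('i') = 6 - 9 = -3
  B^(n-1-k) = 11^3 mod 101 = 18
  Delta = -3 * 18 mod 101 = 47

Answer: 47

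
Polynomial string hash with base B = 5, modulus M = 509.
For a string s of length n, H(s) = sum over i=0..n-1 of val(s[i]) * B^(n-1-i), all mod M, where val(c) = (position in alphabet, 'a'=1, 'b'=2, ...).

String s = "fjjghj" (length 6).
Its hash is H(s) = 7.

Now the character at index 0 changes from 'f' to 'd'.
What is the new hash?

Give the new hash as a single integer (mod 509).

val('f') = 6, val('d') = 4
Position k = 0, exponent = n-1-k = 5
B^5 mod M = 5^5 mod 509 = 71
Delta = (4 - 6) * 71 mod 509 = 367
New hash = (7 + 367) mod 509 = 374

Answer: 374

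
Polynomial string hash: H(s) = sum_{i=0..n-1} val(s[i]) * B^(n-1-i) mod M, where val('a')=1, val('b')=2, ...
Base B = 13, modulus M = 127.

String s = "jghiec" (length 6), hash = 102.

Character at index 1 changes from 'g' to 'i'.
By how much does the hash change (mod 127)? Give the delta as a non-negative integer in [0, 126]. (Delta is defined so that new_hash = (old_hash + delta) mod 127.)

Answer: 99

Derivation:
Delta formula: (val(new) - val(old)) * B^(n-1-k) mod M
  val('i') - val('g') = 9 - 7 = 2
  B^(n-1-k) = 13^4 mod 127 = 113
  Delta = 2 * 113 mod 127 = 99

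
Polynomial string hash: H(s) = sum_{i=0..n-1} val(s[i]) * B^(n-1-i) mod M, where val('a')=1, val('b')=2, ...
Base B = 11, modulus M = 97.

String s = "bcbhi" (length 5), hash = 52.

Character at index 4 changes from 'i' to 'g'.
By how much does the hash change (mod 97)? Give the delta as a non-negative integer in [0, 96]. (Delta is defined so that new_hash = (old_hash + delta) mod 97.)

Delta formula: (val(new) - val(old)) * B^(n-1-k) mod M
  val('g') - val('i') = 7 - 9 = -2
  B^(n-1-k) = 11^0 mod 97 = 1
  Delta = -2 * 1 mod 97 = 95

Answer: 95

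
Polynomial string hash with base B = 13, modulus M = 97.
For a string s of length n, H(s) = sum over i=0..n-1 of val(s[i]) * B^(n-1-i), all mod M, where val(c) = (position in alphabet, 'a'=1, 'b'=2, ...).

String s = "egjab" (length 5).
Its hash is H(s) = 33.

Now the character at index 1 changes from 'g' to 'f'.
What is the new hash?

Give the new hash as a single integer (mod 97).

Answer: 67

Derivation:
val('g') = 7, val('f') = 6
Position k = 1, exponent = n-1-k = 3
B^3 mod M = 13^3 mod 97 = 63
Delta = (6 - 7) * 63 mod 97 = 34
New hash = (33 + 34) mod 97 = 67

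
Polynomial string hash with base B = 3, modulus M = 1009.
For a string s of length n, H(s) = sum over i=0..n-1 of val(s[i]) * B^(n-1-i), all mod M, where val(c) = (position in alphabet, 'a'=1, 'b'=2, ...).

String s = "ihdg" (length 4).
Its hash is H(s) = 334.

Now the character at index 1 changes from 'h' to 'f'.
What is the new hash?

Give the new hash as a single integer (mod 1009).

Answer: 316

Derivation:
val('h') = 8, val('f') = 6
Position k = 1, exponent = n-1-k = 2
B^2 mod M = 3^2 mod 1009 = 9
Delta = (6 - 8) * 9 mod 1009 = 991
New hash = (334 + 991) mod 1009 = 316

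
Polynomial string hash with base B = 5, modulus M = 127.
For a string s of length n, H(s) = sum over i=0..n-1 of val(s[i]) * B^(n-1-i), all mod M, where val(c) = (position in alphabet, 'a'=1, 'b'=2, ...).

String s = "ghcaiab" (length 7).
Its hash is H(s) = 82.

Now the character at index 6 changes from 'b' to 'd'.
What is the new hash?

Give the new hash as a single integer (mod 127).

Answer: 84

Derivation:
val('b') = 2, val('d') = 4
Position k = 6, exponent = n-1-k = 0
B^0 mod M = 5^0 mod 127 = 1
Delta = (4 - 2) * 1 mod 127 = 2
New hash = (82 + 2) mod 127 = 84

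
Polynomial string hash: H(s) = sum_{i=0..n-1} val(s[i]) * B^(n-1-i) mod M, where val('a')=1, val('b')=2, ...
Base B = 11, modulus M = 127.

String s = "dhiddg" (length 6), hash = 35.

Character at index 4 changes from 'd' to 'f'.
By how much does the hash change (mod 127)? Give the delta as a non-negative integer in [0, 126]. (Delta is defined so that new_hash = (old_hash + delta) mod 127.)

Delta formula: (val(new) - val(old)) * B^(n-1-k) mod M
  val('f') - val('d') = 6 - 4 = 2
  B^(n-1-k) = 11^1 mod 127 = 11
  Delta = 2 * 11 mod 127 = 22

Answer: 22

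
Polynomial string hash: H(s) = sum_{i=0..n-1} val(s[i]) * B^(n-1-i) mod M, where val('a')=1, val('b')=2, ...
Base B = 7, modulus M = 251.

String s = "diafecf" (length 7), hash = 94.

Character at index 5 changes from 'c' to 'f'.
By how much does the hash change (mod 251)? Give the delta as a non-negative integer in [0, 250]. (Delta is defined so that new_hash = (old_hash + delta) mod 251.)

Delta formula: (val(new) - val(old)) * B^(n-1-k) mod M
  val('f') - val('c') = 6 - 3 = 3
  B^(n-1-k) = 7^1 mod 251 = 7
  Delta = 3 * 7 mod 251 = 21

Answer: 21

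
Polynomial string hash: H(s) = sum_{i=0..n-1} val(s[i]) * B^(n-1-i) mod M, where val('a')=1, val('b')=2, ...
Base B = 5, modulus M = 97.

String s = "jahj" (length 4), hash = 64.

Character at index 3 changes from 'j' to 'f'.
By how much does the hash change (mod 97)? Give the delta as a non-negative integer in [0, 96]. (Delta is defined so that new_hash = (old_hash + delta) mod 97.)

Answer: 93

Derivation:
Delta formula: (val(new) - val(old)) * B^(n-1-k) mod M
  val('f') - val('j') = 6 - 10 = -4
  B^(n-1-k) = 5^0 mod 97 = 1
  Delta = -4 * 1 mod 97 = 93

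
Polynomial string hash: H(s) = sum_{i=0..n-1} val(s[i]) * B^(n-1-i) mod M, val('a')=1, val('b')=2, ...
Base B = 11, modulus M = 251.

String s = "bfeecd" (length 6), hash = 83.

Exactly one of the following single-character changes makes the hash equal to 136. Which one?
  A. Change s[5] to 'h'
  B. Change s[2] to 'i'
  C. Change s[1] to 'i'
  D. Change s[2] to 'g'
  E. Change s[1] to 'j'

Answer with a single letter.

Answer: B

Derivation:
Option A: s[5]='d'->'h', delta=(8-4)*11^0 mod 251 = 4, hash=83+4 mod 251 = 87
Option B: s[2]='e'->'i', delta=(9-5)*11^3 mod 251 = 53, hash=83+53 mod 251 = 136 <-- target
Option C: s[1]='f'->'i', delta=(9-6)*11^4 mod 251 = 249, hash=83+249 mod 251 = 81
Option D: s[2]='e'->'g', delta=(7-5)*11^3 mod 251 = 152, hash=83+152 mod 251 = 235
Option E: s[1]='f'->'j', delta=(10-6)*11^4 mod 251 = 81, hash=83+81 mod 251 = 164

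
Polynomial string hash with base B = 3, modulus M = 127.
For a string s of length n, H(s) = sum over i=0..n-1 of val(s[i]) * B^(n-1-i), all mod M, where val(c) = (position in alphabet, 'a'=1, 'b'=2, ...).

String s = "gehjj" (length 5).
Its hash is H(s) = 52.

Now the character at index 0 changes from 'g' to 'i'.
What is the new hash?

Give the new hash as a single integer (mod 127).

val('g') = 7, val('i') = 9
Position k = 0, exponent = n-1-k = 4
B^4 mod M = 3^4 mod 127 = 81
Delta = (9 - 7) * 81 mod 127 = 35
New hash = (52 + 35) mod 127 = 87

Answer: 87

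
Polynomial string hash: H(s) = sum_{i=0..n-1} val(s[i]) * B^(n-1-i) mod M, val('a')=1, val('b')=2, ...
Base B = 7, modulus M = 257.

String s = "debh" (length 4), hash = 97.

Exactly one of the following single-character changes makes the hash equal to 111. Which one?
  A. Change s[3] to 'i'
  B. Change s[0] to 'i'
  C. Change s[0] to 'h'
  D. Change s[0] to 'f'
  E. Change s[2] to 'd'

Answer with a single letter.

Option A: s[3]='h'->'i', delta=(9-8)*7^0 mod 257 = 1, hash=97+1 mod 257 = 98
Option B: s[0]='d'->'i', delta=(9-4)*7^3 mod 257 = 173, hash=97+173 mod 257 = 13
Option C: s[0]='d'->'h', delta=(8-4)*7^3 mod 257 = 87, hash=97+87 mod 257 = 184
Option D: s[0]='d'->'f', delta=(6-4)*7^3 mod 257 = 172, hash=97+172 mod 257 = 12
Option E: s[2]='b'->'d', delta=(4-2)*7^1 mod 257 = 14, hash=97+14 mod 257 = 111 <-- target

Answer: E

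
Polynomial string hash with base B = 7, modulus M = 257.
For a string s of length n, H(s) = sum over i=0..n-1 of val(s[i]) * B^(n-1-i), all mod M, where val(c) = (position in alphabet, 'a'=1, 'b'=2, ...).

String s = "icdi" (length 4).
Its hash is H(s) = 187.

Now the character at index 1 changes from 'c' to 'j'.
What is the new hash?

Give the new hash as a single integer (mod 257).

val('c') = 3, val('j') = 10
Position k = 1, exponent = n-1-k = 2
B^2 mod M = 7^2 mod 257 = 49
Delta = (10 - 3) * 49 mod 257 = 86
New hash = (187 + 86) mod 257 = 16

Answer: 16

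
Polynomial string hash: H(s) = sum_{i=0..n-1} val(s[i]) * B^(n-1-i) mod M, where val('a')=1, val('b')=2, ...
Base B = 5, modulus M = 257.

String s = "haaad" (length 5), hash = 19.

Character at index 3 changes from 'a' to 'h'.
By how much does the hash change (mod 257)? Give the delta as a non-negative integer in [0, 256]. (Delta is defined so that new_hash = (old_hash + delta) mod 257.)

Delta formula: (val(new) - val(old)) * B^(n-1-k) mod M
  val('h') - val('a') = 8 - 1 = 7
  B^(n-1-k) = 5^1 mod 257 = 5
  Delta = 7 * 5 mod 257 = 35

Answer: 35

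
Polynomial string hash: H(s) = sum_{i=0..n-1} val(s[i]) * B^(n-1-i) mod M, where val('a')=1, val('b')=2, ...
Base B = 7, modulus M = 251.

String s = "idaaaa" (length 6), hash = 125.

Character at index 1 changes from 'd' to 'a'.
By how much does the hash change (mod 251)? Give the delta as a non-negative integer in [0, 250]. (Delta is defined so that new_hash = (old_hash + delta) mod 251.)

Delta formula: (val(new) - val(old)) * B^(n-1-k) mod M
  val('a') - val('d') = 1 - 4 = -3
  B^(n-1-k) = 7^4 mod 251 = 142
  Delta = -3 * 142 mod 251 = 76

Answer: 76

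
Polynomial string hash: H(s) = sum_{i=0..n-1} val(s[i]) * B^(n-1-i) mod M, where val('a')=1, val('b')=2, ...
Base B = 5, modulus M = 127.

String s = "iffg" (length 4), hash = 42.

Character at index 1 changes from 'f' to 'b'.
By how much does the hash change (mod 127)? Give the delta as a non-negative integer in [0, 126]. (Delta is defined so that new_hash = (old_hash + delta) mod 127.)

Answer: 27

Derivation:
Delta formula: (val(new) - val(old)) * B^(n-1-k) mod M
  val('b') - val('f') = 2 - 6 = -4
  B^(n-1-k) = 5^2 mod 127 = 25
  Delta = -4 * 25 mod 127 = 27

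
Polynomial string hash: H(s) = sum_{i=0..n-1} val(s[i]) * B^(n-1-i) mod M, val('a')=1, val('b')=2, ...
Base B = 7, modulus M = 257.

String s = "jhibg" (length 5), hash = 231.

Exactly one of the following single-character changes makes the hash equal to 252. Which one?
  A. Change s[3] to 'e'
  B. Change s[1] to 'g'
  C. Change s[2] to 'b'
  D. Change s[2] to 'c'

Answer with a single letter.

Answer: A

Derivation:
Option A: s[3]='b'->'e', delta=(5-2)*7^1 mod 257 = 21, hash=231+21 mod 257 = 252 <-- target
Option B: s[1]='h'->'g', delta=(7-8)*7^3 mod 257 = 171, hash=231+171 mod 257 = 145
Option C: s[2]='i'->'b', delta=(2-9)*7^2 mod 257 = 171, hash=231+171 mod 257 = 145
Option D: s[2]='i'->'c', delta=(3-9)*7^2 mod 257 = 220, hash=231+220 mod 257 = 194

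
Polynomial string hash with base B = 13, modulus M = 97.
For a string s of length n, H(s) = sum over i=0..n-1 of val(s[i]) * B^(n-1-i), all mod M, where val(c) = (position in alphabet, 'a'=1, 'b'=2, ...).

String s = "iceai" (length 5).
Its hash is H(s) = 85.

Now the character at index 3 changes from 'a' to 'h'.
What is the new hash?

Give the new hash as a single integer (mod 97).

Answer: 79

Derivation:
val('a') = 1, val('h') = 8
Position k = 3, exponent = n-1-k = 1
B^1 mod M = 13^1 mod 97 = 13
Delta = (8 - 1) * 13 mod 97 = 91
New hash = (85 + 91) mod 97 = 79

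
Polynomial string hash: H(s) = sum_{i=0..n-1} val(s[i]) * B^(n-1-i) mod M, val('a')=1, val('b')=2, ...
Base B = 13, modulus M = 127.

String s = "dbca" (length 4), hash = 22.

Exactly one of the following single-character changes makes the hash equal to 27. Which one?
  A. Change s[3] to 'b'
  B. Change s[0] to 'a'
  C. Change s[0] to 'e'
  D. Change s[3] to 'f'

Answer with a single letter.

Answer: D

Derivation:
Option A: s[3]='a'->'b', delta=(2-1)*13^0 mod 127 = 1, hash=22+1 mod 127 = 23
Option B: s[0]='d'->'a', delta=(1-4)*13^3 mod 127 = 13, hash=22+13 mod 127 = 35
Option C: s[0]='d'->'e', delta=(5-4)*13^3 mod 127 = 38, hash=22+38 mod 127 = 60
Option D: s[3]='a'->'f', delta=(6-1)*13^0 mod 127 = 5, hash=22+5 mod 127 = 27 <-- target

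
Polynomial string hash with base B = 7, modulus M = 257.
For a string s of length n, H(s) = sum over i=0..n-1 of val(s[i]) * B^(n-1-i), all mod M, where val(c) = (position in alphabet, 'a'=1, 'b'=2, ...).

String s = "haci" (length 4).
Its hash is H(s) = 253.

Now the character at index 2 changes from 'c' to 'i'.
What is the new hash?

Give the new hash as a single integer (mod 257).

Answer: 38

Derivation:
val('c') = 3, val('i') = 9
Position k = 2, exponent = n-1-k = 1
B^1 mod M = 7^1 mod 257 = 7
Delta = (9 - 3) * 7 mod 257 = 42
New hash = (253 + 42) mod 257 = 38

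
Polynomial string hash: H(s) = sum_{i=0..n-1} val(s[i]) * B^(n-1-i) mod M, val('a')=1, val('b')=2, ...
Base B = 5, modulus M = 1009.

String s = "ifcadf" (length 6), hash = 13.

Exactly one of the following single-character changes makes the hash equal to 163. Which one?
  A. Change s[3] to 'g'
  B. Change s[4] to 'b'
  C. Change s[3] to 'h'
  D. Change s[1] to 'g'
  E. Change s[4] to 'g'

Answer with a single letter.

Option A: s[3]='a'->'g', delta=(7-1)*5^2 mod 1009 = 150, hash=13+150 mod 1009 = 163 <-- target
Option B: s[4]='d'->'b', delta=(2-4)*5^1 mod 1009 = 999, hash=13+999 mod 1009 = 3
Option C: s[3]='a'->'h', delta=(8-1)*5^2 mod 1009 = 175, hash=13+175 mod 1009 = 188
Option D: s[1]='f'->'g', delta=(7-6)*5^4 mod 1009 = 625, hash=13+625 mod 1009 = 638
Option E: s[4]='d'->'g', delta=(7-4)*5^1 mod 1009 = 15, hash=13+15 mod 1009 = 28

Answer: A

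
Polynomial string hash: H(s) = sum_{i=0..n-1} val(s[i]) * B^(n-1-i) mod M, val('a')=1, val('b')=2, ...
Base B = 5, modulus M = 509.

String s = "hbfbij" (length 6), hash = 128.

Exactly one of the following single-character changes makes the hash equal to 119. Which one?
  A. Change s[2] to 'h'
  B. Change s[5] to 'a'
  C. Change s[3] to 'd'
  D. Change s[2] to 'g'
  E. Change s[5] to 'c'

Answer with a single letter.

Answer: B

Derivation:
Option A: s[2]='f'->'h', delta=(8-6)*5^3 mod 509 = 250, hash=128+250 mod 509 = 378
Option B: s[5]='j'->'a', delta=(1-10)*5^0 mod 509 = 500, hash=128+500 mod 509 = 119 <-- target
Option C: s[3]='b'->'d', delta=(4-2)*5^2 mod 509 = 50, hash=128+50 mod 509 = 178
Option D: s[2]='f'->'g', delta=(7-6)*5^3 mod 509 = 125, hash=128+125 mod 509 = 253
Option E: s[5]='j'->'c', delta=(3-10)*5^0 mod 509 = 502, hash=128+502 mod 509 = 121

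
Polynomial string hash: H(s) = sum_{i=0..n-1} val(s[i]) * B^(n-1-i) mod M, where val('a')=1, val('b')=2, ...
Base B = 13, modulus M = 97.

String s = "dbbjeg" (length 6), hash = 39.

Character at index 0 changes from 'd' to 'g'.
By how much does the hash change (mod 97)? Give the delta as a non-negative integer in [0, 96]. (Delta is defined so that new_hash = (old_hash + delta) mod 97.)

Answer: 28

Derivation:
Delta formula: (val(new) - val(old)) * B^(n-1-k) mod M
  val('g') - val('d') = 7 - 4 = 3
  B^(n-1-k) = 13^5 mod 97 = 74
  Delta = 3 * 74 mod 97 = 28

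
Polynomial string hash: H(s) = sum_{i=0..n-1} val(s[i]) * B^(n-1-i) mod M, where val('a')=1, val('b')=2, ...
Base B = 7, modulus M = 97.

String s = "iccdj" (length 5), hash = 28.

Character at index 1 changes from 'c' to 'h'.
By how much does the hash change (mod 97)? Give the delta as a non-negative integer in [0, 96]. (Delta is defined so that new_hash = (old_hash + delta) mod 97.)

Answer: 66

Derivation:
Delta formula: (val(new) - val(old)) * B^(n-1-k) mod M
  val('h') - val('c') = 8 - 3 = 5
  B^(n-1-k) = 7^3 mod 97 = 52
  Delta = 5 * 52 mod 97 = 66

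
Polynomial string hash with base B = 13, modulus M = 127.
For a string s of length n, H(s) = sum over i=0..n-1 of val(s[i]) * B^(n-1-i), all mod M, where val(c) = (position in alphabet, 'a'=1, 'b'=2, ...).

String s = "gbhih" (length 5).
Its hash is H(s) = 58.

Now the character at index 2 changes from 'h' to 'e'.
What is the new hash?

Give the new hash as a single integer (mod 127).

val('h') = 8, val('e') = 5
Position k = 2, exponent = n-1-k = 2
B^2 mod M = 13^2 mod 127 = 42
Delta = (5 - 8) * 42 mod 127 = 1
New hash = (58 + 1) mod 127 = 59

Answer: 59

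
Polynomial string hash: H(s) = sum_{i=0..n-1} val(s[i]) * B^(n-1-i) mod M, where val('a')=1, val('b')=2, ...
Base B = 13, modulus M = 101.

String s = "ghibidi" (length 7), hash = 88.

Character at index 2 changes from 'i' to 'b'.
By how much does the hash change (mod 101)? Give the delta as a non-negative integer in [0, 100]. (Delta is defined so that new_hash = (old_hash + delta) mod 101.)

Answer: 53

Derivation:
Delta formula: (val(new) - val(old)) * B^(n-1-k) mod M
  val('b') - val('i') = 2 - 9 = -7
  B^(n-1-k) = 13^4 mod 101 = 79
  Delta = -7 * 79 mod 101 = 53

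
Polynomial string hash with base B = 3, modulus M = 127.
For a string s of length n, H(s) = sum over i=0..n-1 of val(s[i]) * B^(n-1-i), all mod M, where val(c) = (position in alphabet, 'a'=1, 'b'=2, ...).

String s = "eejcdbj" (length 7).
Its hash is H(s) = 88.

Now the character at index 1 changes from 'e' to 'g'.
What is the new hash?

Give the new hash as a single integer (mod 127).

val('e') = 5, val('g') = 7
Position k = 1, exponent = n-1-k = 5
B^5 mod M = 3^5 mod 127 = 116
Delta = (7 - 5) * 116 mod 127 = 105
New hash = (88 + 105) mod 127 = 66

Answer: 66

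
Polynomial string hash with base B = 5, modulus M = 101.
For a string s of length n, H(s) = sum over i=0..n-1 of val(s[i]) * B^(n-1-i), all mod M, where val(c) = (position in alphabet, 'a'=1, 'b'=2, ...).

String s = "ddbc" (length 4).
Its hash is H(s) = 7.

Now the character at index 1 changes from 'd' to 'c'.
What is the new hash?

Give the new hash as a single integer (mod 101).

val('d') = 4, val('c') = 3
Position k = 1, exponent = n-1-k = 2
B^2 mod M = 5^2 mod 101 = 25
Delta = (3 - 4) * 25 mod 101 = 76
New hash = (7 + 76) mod 101 = 83

Answer: 83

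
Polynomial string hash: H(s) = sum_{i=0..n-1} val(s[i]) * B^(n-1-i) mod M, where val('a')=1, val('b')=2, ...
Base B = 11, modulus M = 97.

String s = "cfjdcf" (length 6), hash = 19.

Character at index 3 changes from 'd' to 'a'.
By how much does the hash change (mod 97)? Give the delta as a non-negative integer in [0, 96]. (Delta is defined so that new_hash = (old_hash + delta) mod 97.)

Answer: 25

Derivation:
Delta formula: (val(new) - val(old)) * B^(n-1-k) mod M
  val('a') - val('d') = 1 - 4 = -3
  B^(n-1-k) = 11^2 mod 97 = 24
  Delta = -3 * 24 mod 97 = 25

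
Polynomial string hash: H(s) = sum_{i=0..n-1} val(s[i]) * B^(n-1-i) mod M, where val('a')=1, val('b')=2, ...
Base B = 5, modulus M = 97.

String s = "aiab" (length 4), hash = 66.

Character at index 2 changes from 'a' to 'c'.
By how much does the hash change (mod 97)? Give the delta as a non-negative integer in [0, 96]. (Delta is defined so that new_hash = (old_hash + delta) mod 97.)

Answer: 10

Derivation:
Delta formula: (val(new) - val(old)) * B^(n-1-k) mod M
  val('c') - val('a') = 3 - 1 = 2
  B^(n-1-k) = 5^1 mod 97 = 5
  Delta = 2 * 5 mod 97 = 10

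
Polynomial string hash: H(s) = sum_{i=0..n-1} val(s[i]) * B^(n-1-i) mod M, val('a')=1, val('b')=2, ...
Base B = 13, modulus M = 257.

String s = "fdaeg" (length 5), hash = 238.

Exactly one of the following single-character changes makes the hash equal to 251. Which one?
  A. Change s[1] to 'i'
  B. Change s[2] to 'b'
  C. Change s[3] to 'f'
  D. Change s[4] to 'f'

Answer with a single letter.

Option A: s[1]='d'->'i', delta=(9-4)*13^3 mod 257 = 191, hash=238+191 mod 257 = 172
Option B: s[2]='a'->'b', delta=(2-1)*13^2 mod 257 = 169, hash=238+169 mod 257 = 150
Option C: s[3]='e'->'f', delta=(6-5)*13^1 mod 257 = 13, hash=238+13 mod 257 = 251 <-- target
Option D: s[4]='g'->'f', delta=(6-7)*13^0 mod 257 = 256, hash=238+256 mod 257 = 237

Answer: C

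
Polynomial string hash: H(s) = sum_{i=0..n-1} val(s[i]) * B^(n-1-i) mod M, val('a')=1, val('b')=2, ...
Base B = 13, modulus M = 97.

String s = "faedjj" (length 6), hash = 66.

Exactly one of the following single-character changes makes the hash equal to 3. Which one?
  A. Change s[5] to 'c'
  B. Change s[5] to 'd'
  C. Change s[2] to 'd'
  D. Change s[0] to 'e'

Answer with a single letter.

Option A: s[5]='j'->'c', delta=(3-10)*13^0 mod 97 = 90, hash=66+90 mod 97 = 59
Option B: s[5]='j'->'d', delta=(4-10)*13^0 mod 97 = 91, hash=66+91 mod 97 = 60
Option C: s[2]='e'->'d', delta=(4-5)*13^3 mod 97 = 34, hash=66+34 mod 97 = 3 <-- target
Option D: s[0]='f'->'e', delta=(5-6)*13^5 mod 97 = 23, hash=66+23 mod 97 = 89

Answer: C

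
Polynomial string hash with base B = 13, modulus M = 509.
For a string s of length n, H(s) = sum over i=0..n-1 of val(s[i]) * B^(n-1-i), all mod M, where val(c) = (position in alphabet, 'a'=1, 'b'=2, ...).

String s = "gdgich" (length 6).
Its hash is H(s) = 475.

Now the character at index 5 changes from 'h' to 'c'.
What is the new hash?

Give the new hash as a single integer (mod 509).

Answer: 470

Derivation:
val('h') = 8, val('c') = 3
Position k = 5, exponent = n-1-k = 0
B^0 mod M = 13^0 mod 509 = 1
Delta = (3 - 8) * 1 mod 509 = 504
New hash = (475 + 504) mod 509 = 470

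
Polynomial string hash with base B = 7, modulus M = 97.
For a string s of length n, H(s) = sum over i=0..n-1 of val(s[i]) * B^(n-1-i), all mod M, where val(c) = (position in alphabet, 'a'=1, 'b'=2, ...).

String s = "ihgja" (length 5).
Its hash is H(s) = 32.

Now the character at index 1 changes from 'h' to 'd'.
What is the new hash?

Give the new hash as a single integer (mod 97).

val('h') = 8, val('d') = 4
Position k = 1, exponent = n-1-k = 3
B^3 mod M = 7^3 mod 97 = 52
Delta = (4 - 8) * 52 mod 97 = 83
New hash = (32 + 83) mod 97 = 18

Answer: 18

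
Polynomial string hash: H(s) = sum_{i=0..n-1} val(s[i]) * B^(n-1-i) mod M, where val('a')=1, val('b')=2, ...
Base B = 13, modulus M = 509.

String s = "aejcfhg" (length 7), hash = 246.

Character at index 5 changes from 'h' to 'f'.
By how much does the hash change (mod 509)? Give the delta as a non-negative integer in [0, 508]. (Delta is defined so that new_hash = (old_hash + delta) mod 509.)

Delta formula: (val(new) - val(old)) * B^(n-1-k) mod M
  val('f') - val('h') = 6 - 8 = -2
  B^(n-1-k) = 13^1 mod 509 = 13
  Delta = -2 * 13 mod 509 = 483

Answer: 483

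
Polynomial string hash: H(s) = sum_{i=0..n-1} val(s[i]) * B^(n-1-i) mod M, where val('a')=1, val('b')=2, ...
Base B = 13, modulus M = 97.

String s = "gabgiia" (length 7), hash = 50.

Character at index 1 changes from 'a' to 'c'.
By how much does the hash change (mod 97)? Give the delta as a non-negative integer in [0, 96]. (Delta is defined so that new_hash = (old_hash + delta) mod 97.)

Answer: 51

Derivation:
Delta formula: (val(new) - val(old)) * B^(n-1-k) mod M
  val('c') - val('a') = 3 - 1 = 2
  B^(n-1-k) = 13^5 mod 97 = 74
  Delta = 2 * 74 mod 97 = 51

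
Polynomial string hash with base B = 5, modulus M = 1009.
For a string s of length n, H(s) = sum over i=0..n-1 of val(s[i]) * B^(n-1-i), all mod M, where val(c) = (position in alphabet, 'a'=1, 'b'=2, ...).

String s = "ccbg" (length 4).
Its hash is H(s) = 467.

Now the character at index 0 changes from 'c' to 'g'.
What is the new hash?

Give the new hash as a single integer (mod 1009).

val('c') = 3, val('g') = 7
Position k = 0, exponent = n-1-k = 3
B^3 mod M = 5^3 mod 1009 = 125
Delta = (7 - 3) * 125 mod 1009 = 500
New hash = (467 + 500) mod 1009 = 967

Answer: 967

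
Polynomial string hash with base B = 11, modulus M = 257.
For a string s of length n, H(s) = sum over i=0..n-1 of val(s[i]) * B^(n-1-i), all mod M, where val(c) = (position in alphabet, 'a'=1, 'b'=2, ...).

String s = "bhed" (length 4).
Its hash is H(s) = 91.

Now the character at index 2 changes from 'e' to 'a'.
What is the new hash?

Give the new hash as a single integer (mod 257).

val('e') = 5, val('a') = 1
Position k = 2, exponent = n-1-k = 1
B^1 mod M = 11^1 mod 257 = 11
Delta = (1 - 5) * 11 mod 257 = 213
New hash = (91 + 213) mod 257 = 47

Answer: 47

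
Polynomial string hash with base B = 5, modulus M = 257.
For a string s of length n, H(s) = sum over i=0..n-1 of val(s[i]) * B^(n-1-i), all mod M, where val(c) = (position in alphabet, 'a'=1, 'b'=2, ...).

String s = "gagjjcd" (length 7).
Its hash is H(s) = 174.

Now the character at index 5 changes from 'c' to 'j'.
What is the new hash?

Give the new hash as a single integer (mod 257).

Answer: 209

Derivation:
val('c') = 3, val('j') = 10
Position k = 5, exponent = n-1-k = 1
B^1 mod M = 5^1 mod 257 = 5
Delta = (10 - 3) * 5 mod 257 = 35
New hash = (174 + 35) mod 257 = 209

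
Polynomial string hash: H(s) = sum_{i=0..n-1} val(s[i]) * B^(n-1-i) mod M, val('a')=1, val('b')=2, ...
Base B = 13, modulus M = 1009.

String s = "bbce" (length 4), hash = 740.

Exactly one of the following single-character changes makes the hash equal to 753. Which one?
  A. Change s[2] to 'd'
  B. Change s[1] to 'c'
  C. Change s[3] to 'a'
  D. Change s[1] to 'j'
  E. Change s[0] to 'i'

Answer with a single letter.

Answer: A

Derivation:
Option A: s[2]='c'->'d', delta=(4-3)*13^1 mod 1009 = 13, hash=740+13 mod 1009 = 753 <-- target
Option B: s[1]='b'->'c', delta=(3-2)*13^2 mod 1009 = 169, hash=740+169 mod 1009 = 909
Option C: s[3]='e'->'a', delta=(1-5)*13^0 mod 1009 = 1005, hash=740+1005 mod 1009 = 736
Option D: s[1]='b'->'j', delta=(10-2)*13^2 mod 1009 = 343, hash=740+343 mod 1009 = 74
Option E: s[0]='b'->'i', delta=(9-2)*13^3 mod 1009 = 244, hash=740+244 mod 1009 = 984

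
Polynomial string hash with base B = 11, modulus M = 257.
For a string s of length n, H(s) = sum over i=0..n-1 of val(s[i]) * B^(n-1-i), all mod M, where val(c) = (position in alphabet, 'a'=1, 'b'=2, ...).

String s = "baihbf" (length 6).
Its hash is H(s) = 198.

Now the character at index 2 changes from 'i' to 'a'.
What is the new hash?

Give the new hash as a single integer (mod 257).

Answer: 87

Derivation:
val('i') = 9, val('a') = 1
Position k = 2, exponent = n-1-k = 3
B^3 mod M = 11^3 mod 257 = 46
Delta = (1 - 9) * 46 mod 257 = 146
New hash = (198 + 146) mod 257 = 87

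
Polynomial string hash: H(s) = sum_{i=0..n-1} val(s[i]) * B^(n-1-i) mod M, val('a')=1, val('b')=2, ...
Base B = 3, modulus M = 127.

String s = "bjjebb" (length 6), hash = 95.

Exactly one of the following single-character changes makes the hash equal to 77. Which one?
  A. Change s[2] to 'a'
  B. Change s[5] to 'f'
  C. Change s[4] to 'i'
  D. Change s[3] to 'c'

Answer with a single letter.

Option A: s[2]='j'->'a', delta=(1-10)*3^3 mod 127 = 11, hash=95+11 mod 127 = 106
Option B: s[5]='b'->'f', delta=(6-2)*3^0 mod 127 = 4, hash=95+4 mod 127 = 99
Option C: s[4]='b'->'i', delta=(9-2)*3^1 mod 127 = 21, hash=95+21 mod 127 = 116
Option D: s[3]='e'->'c', delta=(3-5)*3^2 mod 127 = 109, hash=95+109 mod 127 = 77 <-- target

Answer: D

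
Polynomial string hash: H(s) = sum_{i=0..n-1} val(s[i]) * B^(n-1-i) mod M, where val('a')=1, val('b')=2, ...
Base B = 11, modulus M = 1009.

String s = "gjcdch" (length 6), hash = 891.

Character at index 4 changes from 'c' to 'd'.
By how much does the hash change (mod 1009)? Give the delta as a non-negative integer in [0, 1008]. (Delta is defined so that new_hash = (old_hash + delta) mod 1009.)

Answer: 11

Derivation:
Delta formula: (val(new) - val(old)) * B^(n-1-k) mod M
  val('d') - val('c') = 4 - 3 = 1
  B^(n-1-k) = 11^1 mod 1009 = 11
  Delta = 1 * 11 mod 1009 = 11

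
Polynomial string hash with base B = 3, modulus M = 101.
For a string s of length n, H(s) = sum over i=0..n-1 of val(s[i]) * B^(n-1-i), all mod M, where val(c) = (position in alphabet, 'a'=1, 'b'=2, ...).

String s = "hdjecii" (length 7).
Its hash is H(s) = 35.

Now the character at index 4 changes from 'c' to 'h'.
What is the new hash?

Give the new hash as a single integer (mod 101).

Answer: 80

Derivation:
val('c') = 3, val('h') = 8
Position k = 4, exponent = n-1-k = 2
B^2 mod M = 3^2 mod 101 = 9
Delta = (8 - 3) * 9 mod 101 = 45
New hash = (35 + 45) mod 101 = 80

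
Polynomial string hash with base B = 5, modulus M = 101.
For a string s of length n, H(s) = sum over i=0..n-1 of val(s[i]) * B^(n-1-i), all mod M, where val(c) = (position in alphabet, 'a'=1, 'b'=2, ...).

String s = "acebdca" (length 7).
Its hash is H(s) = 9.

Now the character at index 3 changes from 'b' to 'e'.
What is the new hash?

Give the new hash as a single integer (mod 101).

val('b') = 2, val('e') = 5
Position k = 3, exponent = n-1-k = 3
B^3 mod M = 5^3 mod 101 = 24
Delta = (5 - 2) * 24 mod 101 = 72
New hash = (9 + 72) mod 101 = 81

Answer: 81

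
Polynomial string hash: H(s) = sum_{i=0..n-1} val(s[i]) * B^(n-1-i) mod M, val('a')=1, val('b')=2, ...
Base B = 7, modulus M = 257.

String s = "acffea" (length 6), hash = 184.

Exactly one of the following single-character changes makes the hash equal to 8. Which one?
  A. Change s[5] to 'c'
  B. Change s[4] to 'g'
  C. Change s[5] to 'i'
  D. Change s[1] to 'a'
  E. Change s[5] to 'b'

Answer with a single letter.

Option A: s[5]='a'->'c', delta=(3-1)*7^0 mod 257 = 2, hash=184+2 mod 257 = 186
Option B: s[4]='e'->'g', delta=(7-5)*7^1 mod 257 = 14, hash=184+14 mod 257 = 198
Option C: s[5]='a'->'i', delta=(9-1)*7^0 mod 257 = 8, hash=184+8 mod 257 = 192
Option D: s[1]='c'->'a', delta=(1-3)*7^4 mod 257 = 81, hash=184+81 mod 257 = 8 <-- target
Option E: s[5]='a'->'b', delta=(2-1)*7^0 mod 257 = 1, hash=184+1 mod 257 = 185

Answer: D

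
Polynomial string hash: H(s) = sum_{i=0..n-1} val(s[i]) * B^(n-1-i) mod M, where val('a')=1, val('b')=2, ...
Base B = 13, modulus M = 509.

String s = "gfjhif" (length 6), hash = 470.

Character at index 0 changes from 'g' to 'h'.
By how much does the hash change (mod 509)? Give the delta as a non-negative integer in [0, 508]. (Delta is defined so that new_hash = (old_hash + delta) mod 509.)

Delta formula: (val(new) - val(old)) * B^(n-1-k) mod M
  val('h') - val('g') = 8 - 7 = 1
  B^(n-1-k) = 13^5 mod 509 = 232
  Delta = 1 * 232 mod 509 = 232

Answer: 232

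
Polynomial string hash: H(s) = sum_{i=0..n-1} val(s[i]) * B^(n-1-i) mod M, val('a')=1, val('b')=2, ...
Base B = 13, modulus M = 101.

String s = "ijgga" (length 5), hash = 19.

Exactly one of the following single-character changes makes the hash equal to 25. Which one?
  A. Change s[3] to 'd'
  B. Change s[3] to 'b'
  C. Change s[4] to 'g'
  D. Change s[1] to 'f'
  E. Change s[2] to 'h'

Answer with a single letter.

Answer: C

Derivation:
Option A: s[3]='g'->'d', delta=(4-7)*13^1 mod 101 = 62, hash=19+62 mod 101 = 81
Option B: s[3]='g'->'b', delta=(2-7)*13^1 mod 101 = 36, hash=19+36 mod 101 = 55
Option C: s[4]='a'->'g', delta=(7-1)*13^0 mod 101 = 6, hash=19+6 mod 101 = 25 <-- target
Option D: s[1]='j'->'f', delta=(6-10)*13^3 mod 101 = 100, hash=19+100 mod 101 = 18
Option E: s[2]='g'->'h', delta=(8-7)*13^2 mod 101 = 68, hash=19+68 mod 101 = 87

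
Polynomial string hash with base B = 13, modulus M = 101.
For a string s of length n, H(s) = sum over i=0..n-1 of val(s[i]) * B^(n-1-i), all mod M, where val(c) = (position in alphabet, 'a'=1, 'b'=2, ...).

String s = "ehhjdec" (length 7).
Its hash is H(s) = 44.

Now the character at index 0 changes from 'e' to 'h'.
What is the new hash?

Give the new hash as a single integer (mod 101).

val('e') = 5, val('h') = 8
Position k = 0, exponent = n-1-k = 6
B^6 mod M = 13^6 mod 101 = 19
Delta = (8 - 5) * 19 mod 101 = 57
New hash = (44 + 57) mod 101 = 0

Answer: 0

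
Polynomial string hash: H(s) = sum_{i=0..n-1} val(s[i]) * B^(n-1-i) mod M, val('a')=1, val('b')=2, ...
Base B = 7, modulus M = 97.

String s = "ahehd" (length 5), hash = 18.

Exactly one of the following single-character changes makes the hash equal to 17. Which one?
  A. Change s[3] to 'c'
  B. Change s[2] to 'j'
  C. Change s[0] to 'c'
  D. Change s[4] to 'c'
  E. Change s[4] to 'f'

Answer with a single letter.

Option A: s[3]='h'->'c', delta=(3-8)*7^1 mod 97 = 62, hash=18+62 mod 97 = 80
Option B: s[2]='e'->'j', delta=(10-5)*7^2 mod 97 = 51, hash=18+51 mod 97 = 69
Option C: s[0]='a'->'c', delta=(3-1)*7^4 mod 97 = 49, hash=18+49 mod 97 = 67
Option D: s[4]='d'->'c', delta=(3-4)*7^0 mod 97 = 96, hash=18+96 mod 97 = 17 <-- target
Option E: s[4]='d'->'f', delta=(6-4)*7^0 mod 97 = 2, hash=18+2 mod 97 = 20

Answer: D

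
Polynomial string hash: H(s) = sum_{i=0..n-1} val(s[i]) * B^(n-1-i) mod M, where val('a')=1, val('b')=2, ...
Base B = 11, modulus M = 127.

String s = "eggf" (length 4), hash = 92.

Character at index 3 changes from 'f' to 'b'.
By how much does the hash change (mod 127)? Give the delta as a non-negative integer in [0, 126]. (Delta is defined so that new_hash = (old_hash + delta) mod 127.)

Answer: 123

Derivation:
Delta formula: (val(new) - val(old)) * B^(n-1-k) mod M
  val('b') - val('f') = 2 - 6 = -4
  B^(n-1-k) = 11^0 mod 127 = 1
  Delta = -4 * 1 mod 127 = 123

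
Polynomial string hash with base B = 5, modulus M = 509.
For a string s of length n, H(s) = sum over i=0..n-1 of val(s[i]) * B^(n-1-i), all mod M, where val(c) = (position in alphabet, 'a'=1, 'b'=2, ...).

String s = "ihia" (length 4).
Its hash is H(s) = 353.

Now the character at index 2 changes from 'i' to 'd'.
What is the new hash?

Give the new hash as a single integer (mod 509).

val('i') = 9, val('d') = 4
Position k = 2, exponent = n-1-k = 1
B^1 mod M = 5^1 mod 509 = 5
Delta = (4 - 9) * 5 mod 509 = 484
New hash = (353 + 484) mod 509 = 328

Answer: 328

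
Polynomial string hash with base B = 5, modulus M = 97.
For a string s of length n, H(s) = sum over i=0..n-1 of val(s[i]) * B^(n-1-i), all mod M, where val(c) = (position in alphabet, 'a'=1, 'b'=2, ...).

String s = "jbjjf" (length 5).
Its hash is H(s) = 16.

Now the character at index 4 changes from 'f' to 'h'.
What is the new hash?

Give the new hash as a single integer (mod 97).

val('f') = 6, val('h') = 8
Position k = 4, exponent = n-1-k = 0
B^0 mod M = 5^0 mod 97 = 1
Delta = (8 - 6) * 1 mod 97 = 2
New hash = (16 + 2) mod 97 = 18

Answer: 18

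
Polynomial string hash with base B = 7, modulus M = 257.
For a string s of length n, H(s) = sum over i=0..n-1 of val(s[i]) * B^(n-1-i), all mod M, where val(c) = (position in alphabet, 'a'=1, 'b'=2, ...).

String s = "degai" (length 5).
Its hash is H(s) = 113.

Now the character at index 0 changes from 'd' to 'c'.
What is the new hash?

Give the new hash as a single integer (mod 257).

val('d') = 4, val('c') = 3
Position k = 0, exponent = n-1-k = 4
B^4 mod M = 7^4 mod 257 = 88
Delta = (3 - 4) * 88 mod 257 = 169
New hash = (113 + 169) mod 257 = 25

Answer: 25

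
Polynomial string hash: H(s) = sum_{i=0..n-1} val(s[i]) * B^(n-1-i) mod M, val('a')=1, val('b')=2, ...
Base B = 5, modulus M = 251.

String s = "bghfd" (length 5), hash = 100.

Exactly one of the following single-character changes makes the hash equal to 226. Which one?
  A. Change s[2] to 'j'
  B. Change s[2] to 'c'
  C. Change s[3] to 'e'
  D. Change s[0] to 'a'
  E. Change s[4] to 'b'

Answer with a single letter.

Answer: B

Derivation:
Option A: s[2]='h'->'j', delta=(10-8)*5^2 mod 251 = 50, hash=100+50 mod 251 = 150
Option B: s[2]='h'->'c', delta=(3-8)*5^2 mod 251 = 126, hash=100+126 mod 251 = 226 <-- target
Option C: s[3]='f'->'e', delta=(5-6)*5^1 mod 251 = 246, hash=100+246 mod 251 = 95
Option D: s[0]='b'->'a', delta=(1-2)*5^4 mod 251 = 128, hash=100+128 mod 251 = 228
Option E: s[4]='d'->'b', delta=(2-4)*5^0 mod 251 = 249, hash=100+249 mod 251 = 98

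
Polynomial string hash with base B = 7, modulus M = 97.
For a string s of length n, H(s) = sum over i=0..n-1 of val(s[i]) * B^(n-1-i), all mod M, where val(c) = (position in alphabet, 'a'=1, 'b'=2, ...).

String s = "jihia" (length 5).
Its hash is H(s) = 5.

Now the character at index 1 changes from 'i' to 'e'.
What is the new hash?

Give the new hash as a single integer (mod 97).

Answer: 88

Derivation:
val('i') = 9, val('e') = 5
Position k = 1, exponent = n-1-k = 3
B^3 mod M = 7^3 mod 97 = 52
Delta = (5 - 9) * 52 mod 97 = 83
New hash = (5 + 83) mod 97 = 88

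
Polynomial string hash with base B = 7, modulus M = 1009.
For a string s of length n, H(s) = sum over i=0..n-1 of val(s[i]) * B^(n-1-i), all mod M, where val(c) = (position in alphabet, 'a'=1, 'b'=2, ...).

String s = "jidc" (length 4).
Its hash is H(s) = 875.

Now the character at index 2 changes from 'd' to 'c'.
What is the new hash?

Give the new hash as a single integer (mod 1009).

val('d') = 4, val('c') = 3
Position k = 2, exponent = n-1-k = 1
B^1 mod M = 7^1 mod 1009 = 7
Delta = (3 - 4) * 7 mod 1009 = 1002
New hash = (875 + 1002) mod 1009 = 868

Answer: 868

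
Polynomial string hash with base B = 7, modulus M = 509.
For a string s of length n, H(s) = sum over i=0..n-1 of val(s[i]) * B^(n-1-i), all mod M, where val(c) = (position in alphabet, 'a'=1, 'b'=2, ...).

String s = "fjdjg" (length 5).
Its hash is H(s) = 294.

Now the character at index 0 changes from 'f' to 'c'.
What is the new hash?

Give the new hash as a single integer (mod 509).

Answer: 217

Derivation:
val('f') = 6, val('c') = 3
Position k = 0, exponent = n-1-k = 4
B^4 mod M = 7^4 mod 509 = 365
Delta = (3 - 6) * 365 mod 509 = 432
New hash = (294 + 432) mod 509 = 217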